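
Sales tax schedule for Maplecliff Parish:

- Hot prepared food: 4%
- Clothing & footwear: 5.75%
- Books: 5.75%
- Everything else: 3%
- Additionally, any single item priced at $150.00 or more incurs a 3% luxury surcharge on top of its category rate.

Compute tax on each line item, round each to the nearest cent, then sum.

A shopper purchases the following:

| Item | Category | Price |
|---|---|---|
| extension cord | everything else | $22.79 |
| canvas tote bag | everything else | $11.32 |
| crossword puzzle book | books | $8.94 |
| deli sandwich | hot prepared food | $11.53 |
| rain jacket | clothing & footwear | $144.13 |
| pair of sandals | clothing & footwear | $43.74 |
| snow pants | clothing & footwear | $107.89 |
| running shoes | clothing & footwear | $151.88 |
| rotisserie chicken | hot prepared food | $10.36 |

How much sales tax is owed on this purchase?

Extension cord $22.79: everything else → 3% → $0.68
Canvas tote bag $11.32: everything else → 3% → $0.34
Crossword puzzle book $8.94: books → 5.75% → $0.51
Deli sandwich $11.53: hot prepared food → 4% → $0.46
Rain jacket $144.13: clothing & footwear → 5.75% → $8.29
Pair of sandals $43.74: clothing & footwear → 5.75% → $2.52
Snow pants $107.89: clothing & footwear → 5.75% → $6.20
Running shoes $151.88: clothing & footwear → 5.75% + 3% surcharge = 8.75% → $13.29
Rotisserie chicken $10.36: hot prepared food → 4% → $0.41
Total tax = $0.68 + $0.34 + $0.51 + $0.46 + $8.29 + $2.52 + $6.20 + $13.29 + $0.41 = $32.70

$32.70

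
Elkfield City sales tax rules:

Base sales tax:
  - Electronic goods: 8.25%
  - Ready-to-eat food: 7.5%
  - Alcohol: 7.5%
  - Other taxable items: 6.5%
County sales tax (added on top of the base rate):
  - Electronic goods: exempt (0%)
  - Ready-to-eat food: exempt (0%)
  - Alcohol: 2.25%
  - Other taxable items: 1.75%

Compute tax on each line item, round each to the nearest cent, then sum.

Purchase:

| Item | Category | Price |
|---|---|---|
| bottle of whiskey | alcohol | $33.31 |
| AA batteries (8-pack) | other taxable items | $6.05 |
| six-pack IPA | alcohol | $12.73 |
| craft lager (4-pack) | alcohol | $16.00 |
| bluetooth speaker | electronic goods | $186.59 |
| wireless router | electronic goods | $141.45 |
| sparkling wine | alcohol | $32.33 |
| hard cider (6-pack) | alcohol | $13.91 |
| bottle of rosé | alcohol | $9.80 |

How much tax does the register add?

Bottle of whiskey $33.31: alcohol → 7.5% + 2.25% county = 9.75% → $3.25
AA batteries (8-pack) $6.05: other taxable items → 6.5% + 1.75% county = 8.25% → $0.50
Six-pack IPA $12.73: alcohol → 7.5% + 2.25% county = 9.75% → $1.24
Craft lager (4-pack) $16.00: alcohol → 7.5% + 2.25% county = 9.75% → $1.56
Bluetooth speaker $186.59: electronic goods → 8.25% + 0% county = 8.25% → $15.39
Wireless router $141.45: electronic goods → 8.25% + 0% county = 8.25% → $11.67
Sparkling wine $32.33: alcohol → 7.5% + 2.25% county = 9.75% → $3.15
Hard cider (6-pack) $13.91: alcohol → 7.5% + 2.25% county = 9.75% → $1.36
Bottle of rosé $9.80: alcohol → 7.5% + 2.25% county = 9.75% → $0.96
Total tax = $3.25 + $0.50 + $1.24 + $1.56 + $15.39 + $11.67 + $3.15 + $1.36 + $0.96 = $39.08

$39.08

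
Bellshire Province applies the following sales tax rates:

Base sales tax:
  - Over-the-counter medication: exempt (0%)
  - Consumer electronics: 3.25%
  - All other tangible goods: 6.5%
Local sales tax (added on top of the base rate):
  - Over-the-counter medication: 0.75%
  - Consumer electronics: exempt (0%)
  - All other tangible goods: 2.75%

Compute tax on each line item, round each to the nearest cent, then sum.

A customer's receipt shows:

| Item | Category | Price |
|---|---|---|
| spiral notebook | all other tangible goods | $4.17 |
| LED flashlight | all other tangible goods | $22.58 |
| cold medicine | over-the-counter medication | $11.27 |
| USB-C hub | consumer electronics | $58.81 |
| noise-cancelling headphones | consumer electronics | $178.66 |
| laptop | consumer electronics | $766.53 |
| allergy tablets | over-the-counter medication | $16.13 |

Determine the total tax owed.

$35.31

Spiral notebook $4.17: all other tangible goods → 6.5% + 2.75% local = 9.25% → $0.39
LED flashlight $22.58: all other tangible goods → 6.5% + 2.75% local = 9.25% → $2.09
Cold medicine $11.27: over-the-counter medication → 0% + 0.75% local = 0.75% → $0.08
USB-C hub $58.81: consumer electronics → 3.25% + 0% local = 3.25% → $1.91
Noise-cancelling headphones $178.66: consumer electronics → 3.25% + 0% local = 3.25% → $5.81
Laptop $766.53: consumer electronics → 3.25% + 0% local = 3.25% → $24.91
Allergy tablets $16.13: over-the-counter medication → 0% + 0.75% local = 0.75% → $0.12
Total tax = $0.39 + $2.09 + $0.08 + $1.91 + $5.81 + $24.91 + $0.12 = $35.31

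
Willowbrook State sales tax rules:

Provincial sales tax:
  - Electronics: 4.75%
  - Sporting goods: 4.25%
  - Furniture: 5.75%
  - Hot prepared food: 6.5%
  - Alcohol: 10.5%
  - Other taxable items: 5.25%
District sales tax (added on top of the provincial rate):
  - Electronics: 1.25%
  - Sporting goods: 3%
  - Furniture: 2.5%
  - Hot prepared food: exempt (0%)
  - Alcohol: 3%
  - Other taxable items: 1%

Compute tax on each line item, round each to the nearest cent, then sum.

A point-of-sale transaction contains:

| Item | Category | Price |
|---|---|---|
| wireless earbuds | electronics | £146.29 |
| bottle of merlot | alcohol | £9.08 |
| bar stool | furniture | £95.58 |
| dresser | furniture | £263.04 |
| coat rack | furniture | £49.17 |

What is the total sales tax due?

Wireless earbuds £146.29: electronics → 4.75% + 1.25% district = 6% → £8.78
Bottle of merlot £9.08: alcohol → 10.5% + 3% district = 13.5% → £1.23
Bar stool £95.58: furniture → 5.75% + 2.5% district = 8.25% → £7.89
Dresser £263.04: furniture → 5.75% + 2.5% district = 8.25% → £21.70
Coat rack £49.17: furniture → 5.75% + 2.5% district = 8.25% → £4.06
Total tax = £8.78 + £1.23 + £7.89 + £21.70 + £4.06 = £43.66

£43.66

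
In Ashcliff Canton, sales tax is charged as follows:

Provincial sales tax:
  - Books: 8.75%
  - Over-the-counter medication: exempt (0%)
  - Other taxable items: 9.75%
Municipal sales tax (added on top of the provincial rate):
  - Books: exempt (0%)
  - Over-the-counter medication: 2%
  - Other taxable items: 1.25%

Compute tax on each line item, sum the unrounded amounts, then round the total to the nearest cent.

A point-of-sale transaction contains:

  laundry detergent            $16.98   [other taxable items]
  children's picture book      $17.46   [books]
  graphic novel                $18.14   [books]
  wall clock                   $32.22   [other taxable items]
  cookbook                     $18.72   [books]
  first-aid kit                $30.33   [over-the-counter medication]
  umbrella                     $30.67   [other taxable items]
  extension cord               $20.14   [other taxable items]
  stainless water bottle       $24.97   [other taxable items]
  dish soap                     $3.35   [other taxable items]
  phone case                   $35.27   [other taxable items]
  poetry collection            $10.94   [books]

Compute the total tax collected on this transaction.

$24.31

Laundry detergent $16.98: other taxable items → 9.75% + 1.25% municipal = 11% → $1.8678
Children's picture book $17.46: books → 8.75% + 0% municipal = 8.75% → $1.52775
Graphic novel $18.14: books → 8.75% + 0% municipal = 8.75% → $1.58725
Wall clock $32.22: other taxable items → 9.75% + 1.25% municipal = 11% → $3.5442
Cookbook $18.72: books → 8.75% + 0% municipal = 8.75% → $1.638
First-aid kit $30.33: over-the-counter medication → 0% + 2% municipal = 2% → $0.6066
Umbrella $30.67: other taxable items → 9.75% + 1.25% municipal = 11% → $3.3737
Extension cord $20.14: other taxable items → 9.75% + 1.25% municipal = 11% → $2.2154
Stainless water bottle $24.97: other taxable items → 9.75% + 1.25% municipal = 11% → $2.7467
Dish soap $3.35: other taxable items → 9.75% + 1.25% municipal = 11% → $0.3685
Phone case $35.27: other taxable items → 9.75% + 1.25% municipal = 11% → $3.8797
Poetry collection $10.94: books → 8.75% + 0% municipal = 8.75% → $0.95725
Unrounded tax sum = $24.31285 → $24.31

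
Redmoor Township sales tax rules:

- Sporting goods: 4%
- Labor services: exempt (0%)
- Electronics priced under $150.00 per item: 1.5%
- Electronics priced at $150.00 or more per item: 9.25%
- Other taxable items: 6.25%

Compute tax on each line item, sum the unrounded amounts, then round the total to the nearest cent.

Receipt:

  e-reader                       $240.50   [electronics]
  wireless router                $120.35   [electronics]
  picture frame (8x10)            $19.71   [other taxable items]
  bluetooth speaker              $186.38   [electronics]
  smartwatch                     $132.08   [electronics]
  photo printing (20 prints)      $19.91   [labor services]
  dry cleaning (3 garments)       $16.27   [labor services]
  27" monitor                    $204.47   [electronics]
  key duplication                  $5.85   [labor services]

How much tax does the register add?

E-reader $240.50: electronics, $150.00 or more → 9.25% → $22.24625
Wireless router $120.35: electronics, under $150.00 → 1.5% → $1.80525
Picture frame (8x10) $19.71: other taxable items → 6.25% → $1.231875
Bluetooth speaker $186.38: electronics, $150.00 or more → 9.25% → $17.24015
Smartwatch $132.08: electronics, under $150.00 → 1.5% → $1.9812
Photo printing (20 prints) $19.91: labor services → 0% → $0.00
Dry cleaning (3 garments) $16.27: labor services → 0% → $0.00
27" monitor $204.47: electronics, $150.00 or more → 9.25% → $18.913475
Key duplication $5.85: labor services → 0% → $0.00
Unrounded tax sum = $63.4182 → $63.42

$63.42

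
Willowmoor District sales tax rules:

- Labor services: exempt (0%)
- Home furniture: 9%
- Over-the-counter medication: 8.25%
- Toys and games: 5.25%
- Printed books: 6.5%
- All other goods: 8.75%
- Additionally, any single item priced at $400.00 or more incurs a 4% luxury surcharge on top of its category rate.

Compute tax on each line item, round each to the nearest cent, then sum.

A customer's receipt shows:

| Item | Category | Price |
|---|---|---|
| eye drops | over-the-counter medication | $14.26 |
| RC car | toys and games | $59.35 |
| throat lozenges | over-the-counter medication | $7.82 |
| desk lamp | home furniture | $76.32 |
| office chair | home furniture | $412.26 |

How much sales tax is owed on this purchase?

Eye drops $14.26: over-the-counter medication → 8.25% → $1.18
RC car $59.35: toys and games → 5.25% → $3.12
Throat lozenges $7.82: over-the-counter medication → 8.25% → $0.65
Desk lamp $76.32: home furniture → 9% → $6.87
Office chair $412.26: home furniture → 9% + 4% surcharge = 13% → $53.59
Total tax = $1.18 + $3.12 + $0.65 + $6.87 + $53.59 = $65.41

$65.41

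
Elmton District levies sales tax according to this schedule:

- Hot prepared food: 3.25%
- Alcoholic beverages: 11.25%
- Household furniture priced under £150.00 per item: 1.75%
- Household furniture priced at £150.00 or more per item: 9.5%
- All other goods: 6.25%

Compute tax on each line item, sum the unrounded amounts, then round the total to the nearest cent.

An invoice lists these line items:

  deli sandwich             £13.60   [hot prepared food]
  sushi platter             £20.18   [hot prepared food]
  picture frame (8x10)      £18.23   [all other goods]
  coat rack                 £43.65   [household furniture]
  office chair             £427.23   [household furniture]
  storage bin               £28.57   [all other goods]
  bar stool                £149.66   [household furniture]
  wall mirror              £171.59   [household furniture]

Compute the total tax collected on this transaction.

Deli sandwich £13.60: hot prepared food → 3.25% → £0.442
Sushi platter £20.18: hot prepared food → 3.25% → £0.65585
Picture frame (8x10) £18.23: all other goods → 6.25% → £1.139375
Coat rack £43.65: household furniture, under £150.00 → 1.75% → £0.763875
Office chair £427.23: household furniture, £150.00 or more → 9.5% → £40.58685
Storage bin £28.57: all other goods → 6.25% → £1.785625
Bar stool £149.66: household furniture, under £150.00 → 1.75% → £2.61905
Wall mirror £171.59: household furniture, £150.00 or more → 9.5% → £16.30105
Unrounded tax sum = £64.293675 → £64.29

£64.29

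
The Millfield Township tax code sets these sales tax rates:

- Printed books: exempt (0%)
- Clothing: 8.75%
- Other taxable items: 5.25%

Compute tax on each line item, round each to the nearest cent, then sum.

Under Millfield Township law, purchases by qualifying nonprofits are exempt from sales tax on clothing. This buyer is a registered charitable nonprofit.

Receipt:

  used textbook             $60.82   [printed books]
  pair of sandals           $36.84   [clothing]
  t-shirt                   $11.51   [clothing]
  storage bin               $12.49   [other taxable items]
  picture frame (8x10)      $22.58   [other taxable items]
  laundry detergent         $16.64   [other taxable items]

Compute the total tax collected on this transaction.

$2.72

Used textbook $60.82: printed books → 0% → $0.00
Pair of sandals $36.84: clothing, buyer-exempt → 0% → $0.00
T-shirt $11.51: clothing, buyer-exempt → 0% → $0.00
Storage bin $12.49: other taxable items → 5.25% → $0.66
Picture frame (8x10) $22.58: other taxable items → 5.25% → $1.19
Laundry detergent $16.64: other taxable items → 5.25% → $0.87
Total tax = $0.66 + $1.19 + $0.87 = $2.72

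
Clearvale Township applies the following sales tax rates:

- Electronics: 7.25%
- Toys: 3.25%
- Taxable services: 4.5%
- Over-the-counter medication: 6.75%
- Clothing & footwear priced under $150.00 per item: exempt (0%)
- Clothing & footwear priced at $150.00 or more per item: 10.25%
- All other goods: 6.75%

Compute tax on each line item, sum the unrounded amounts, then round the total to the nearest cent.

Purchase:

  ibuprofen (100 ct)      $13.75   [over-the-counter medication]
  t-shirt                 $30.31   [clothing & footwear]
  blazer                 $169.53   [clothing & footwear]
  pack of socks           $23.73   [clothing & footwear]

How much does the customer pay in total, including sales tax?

Ibuprofen (100 ct) $13.75: over-the-counter medication → 6.75% → $0.928125
T-shirt $30.31: clothing & footwear, under $150.00 → 0% → $0.00
Blazer $169.53: clothing & footwear, $150.00 or more → 10.25% → $17.376825
Pack of socks $23.73: clothing & footwear, under $150.00 → 0% → $0.00
Subtotal = $237.32; unrounded tax = $18.30495 → $18.30; total due = $255.62

$255.62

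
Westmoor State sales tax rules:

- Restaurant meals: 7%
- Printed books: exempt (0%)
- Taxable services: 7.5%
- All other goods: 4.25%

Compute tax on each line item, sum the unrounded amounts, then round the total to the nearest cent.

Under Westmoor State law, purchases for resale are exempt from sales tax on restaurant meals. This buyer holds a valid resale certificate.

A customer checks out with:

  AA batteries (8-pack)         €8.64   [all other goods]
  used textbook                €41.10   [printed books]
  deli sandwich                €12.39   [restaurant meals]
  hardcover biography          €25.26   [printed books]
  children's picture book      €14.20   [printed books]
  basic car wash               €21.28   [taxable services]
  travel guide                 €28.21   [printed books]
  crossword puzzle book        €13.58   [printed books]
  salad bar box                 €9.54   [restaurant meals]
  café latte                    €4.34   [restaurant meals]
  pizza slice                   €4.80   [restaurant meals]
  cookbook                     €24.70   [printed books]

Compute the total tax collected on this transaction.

AA batteries (8-pack) €8.64: all other goods → 4.25% → €0.3672
Used textbook €41.10: printed books → 0% → €0.00
Deli sandwich €12.39: restaurant meals, buyer-exempt → 0% → €0.00
Hardcover biography €25.26: printed books → 0% → €0.00
Children's picture book €14.20: printed books → 0% → €0.00
Basic car wash €21.28: taxable services → 7.5% → €1.596
Travel guide €28.21: printed books → 0% → €0.00
Crossword puzzle book €13.58: printed books → 0% → €0.00
Salad bar box €9.54: restaurant meals, buyer-exempt → 0% → €0.00
Café latte €4.34: restaurant meals, buyer-exempt → 0% → €0.00
Pizza slice €4.80: restaurant meals, buyer-exempt → 0% → €0.00
Cookbook €24.70: printed books → 0% → €0.00
Unrounded tax sum = €1.9632 → €1.96

€1.96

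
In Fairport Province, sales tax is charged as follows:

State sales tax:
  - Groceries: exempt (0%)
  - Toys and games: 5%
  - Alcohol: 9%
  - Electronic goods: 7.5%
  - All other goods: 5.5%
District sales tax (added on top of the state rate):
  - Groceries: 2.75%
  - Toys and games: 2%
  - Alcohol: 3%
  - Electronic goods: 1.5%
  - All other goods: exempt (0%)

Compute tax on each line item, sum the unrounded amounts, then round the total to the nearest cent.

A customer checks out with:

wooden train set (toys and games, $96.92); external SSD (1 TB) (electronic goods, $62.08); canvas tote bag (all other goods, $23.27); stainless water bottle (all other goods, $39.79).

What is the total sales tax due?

$15.84

Wooden train set $96.92: toys and games → 5% + 2% district = 7% → $6.7844
External SSD (1 TB) $62.08: electronic goods → 7.5% + 1.5% district = 9% → $5.5872
Canvas tote bag $23.27: all other goods → 5.5% + 0% district = 5.5% → $1.27985
Stainless water bottle $39.79: all other goods → 5.5% + 0% district = 5.5% → $2.18845
Unrounded tax sum = $15.8399 → $15.84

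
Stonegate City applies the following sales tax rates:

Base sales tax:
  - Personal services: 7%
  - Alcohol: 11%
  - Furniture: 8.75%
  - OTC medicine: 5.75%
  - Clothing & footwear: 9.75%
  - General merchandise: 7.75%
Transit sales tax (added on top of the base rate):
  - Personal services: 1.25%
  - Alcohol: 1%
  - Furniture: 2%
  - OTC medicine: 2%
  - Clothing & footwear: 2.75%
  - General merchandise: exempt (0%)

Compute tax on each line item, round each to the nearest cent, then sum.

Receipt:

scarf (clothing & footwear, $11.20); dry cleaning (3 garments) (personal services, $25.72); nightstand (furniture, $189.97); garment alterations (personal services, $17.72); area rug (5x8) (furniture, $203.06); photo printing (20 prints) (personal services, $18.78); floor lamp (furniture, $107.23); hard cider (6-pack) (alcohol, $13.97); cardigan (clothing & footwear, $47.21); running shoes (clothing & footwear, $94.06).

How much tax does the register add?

$79.65

Scarf $11.20: clothing & footwear → 9.75% + 2.75% transit = 12.5% → $1.40
Dry cleaning (3 garments) $25.72: personal services → 7% + 1.25% transit = 8.25% → $2.12
Nightstand $189.97: furniture → 8.75% + 2% transit = 10.75% → $20.42
Garment alterations $17.72: personal services → 7% + 1.25% transit = 8.25% → $1.46
Area rug (5x8) $203.06: furniture → 8.75% + 2% transit = 10.75% → $21.83
Photo printing (20 prints) $18.78: personal services → 7% + 1.25% transit = 8.25% → $1.55
Floor lamp $107.23: furniture → 8.75% + 2% transit = 10.75% → $11.53
Hard cider (6-pack) $13.97: alcohol → 11% + 1% transit = 12% → $1.68
Cardigan $47.21: clothing & footwear → 9.75% + 2.75% transit = 12.5% → $5.90
Running shoes $94.06: clothing & footwear → 9.75% + 2.75% transit = 12.5% → $11.76
Total tax = $1.40 + $2.12 + $20.42 + $1.46 + $21.83 + $1.55 + $11.53 + $1.68 + $5.90 + $11.76 = $79.65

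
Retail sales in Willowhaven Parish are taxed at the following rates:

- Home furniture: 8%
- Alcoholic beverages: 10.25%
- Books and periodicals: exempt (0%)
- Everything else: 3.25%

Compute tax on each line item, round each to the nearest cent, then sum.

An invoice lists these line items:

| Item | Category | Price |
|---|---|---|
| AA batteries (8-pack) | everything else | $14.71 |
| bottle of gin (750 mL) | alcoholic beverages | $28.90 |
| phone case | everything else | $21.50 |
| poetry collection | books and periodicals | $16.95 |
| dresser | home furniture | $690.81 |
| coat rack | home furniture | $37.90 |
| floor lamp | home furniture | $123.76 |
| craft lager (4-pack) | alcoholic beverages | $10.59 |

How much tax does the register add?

$73.42

AA batteries (8-pack) $14.71: everything else → 3.25% → $0.48
Bottle of gin (750 mL) $28.90: alcoholic beverages → 10.25% → $2.96
Phone case $21.50: everything else → 3.25% → $0.70
Poetry collection $16.95: books and periodicals → 0% → $0.00
Dresser $690.81: home furniture → 8% → $55.26
Coat rack $37.90: home furniture → 8% → $3.03
Floor lamp $123.76: home furniture → 8% → $9.90
Craft lager (4-pack) $10.59: alcoholic beverages → 10.25% → $1.09
Total tax = $0.48 + $2.96 + $0.70 + $55.26 + $3.03 + $9.90 + $1.09 = $73.42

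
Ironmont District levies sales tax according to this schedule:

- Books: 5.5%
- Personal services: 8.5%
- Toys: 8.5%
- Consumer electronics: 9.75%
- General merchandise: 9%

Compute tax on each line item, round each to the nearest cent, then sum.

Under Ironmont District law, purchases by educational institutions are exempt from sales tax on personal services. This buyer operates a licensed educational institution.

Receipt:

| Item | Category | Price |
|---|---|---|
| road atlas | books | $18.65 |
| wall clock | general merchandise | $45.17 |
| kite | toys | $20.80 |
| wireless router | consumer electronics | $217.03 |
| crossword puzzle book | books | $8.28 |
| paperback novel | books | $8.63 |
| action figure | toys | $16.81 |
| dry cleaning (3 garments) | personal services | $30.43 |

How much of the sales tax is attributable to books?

Road atlas $18.65: books → 5.5% → $1.03
Crossword puzzle book $8.28: books → 5.5% → $0.46
Paperback novel $8.63: books → 5.5% → $0.47
Tax on books = $1.03 + $0.46 + $0.47 = $1.96

$1.96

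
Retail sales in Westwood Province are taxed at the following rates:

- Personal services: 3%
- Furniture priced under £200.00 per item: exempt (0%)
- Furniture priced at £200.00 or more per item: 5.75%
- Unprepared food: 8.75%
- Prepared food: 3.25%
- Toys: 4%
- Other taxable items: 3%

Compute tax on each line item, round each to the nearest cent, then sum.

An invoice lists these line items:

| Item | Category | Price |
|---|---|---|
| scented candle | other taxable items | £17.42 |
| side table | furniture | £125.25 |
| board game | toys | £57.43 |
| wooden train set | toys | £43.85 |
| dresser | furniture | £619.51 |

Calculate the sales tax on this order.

£40.19

Scented candle £17.42: other taxable items → 3% → £0.52
Side table £125.25: furniture, under £200.00 → 0% → £0.00
Board game £57.43: toys → 4% → £2.30
Wooden train set £43.85: toys → 4% → £1.75
Dresser £619.51: furniture, £200.00 or more → 5.75% → £35.62
Total tax = £0.52 + £2.30 + £1.75 + £35.62 = £40.19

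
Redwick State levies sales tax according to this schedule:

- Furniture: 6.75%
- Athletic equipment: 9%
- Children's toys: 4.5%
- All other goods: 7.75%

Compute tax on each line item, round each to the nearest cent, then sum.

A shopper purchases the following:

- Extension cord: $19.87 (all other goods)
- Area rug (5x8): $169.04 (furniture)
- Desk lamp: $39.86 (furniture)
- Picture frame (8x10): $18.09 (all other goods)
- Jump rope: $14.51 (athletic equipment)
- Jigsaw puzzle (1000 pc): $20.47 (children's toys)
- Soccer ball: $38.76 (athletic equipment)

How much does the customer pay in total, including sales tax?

Extension cord $19.87: all other goods → 7.75% → $1.54
Area rug (5x8) $169.04: furniture → 6.75% → $11.41
Desk lamp $39.86: furniture → 6.75% → $2.69
Picture frame (8x10) $18.09: all other goods → 7.75% → $1.40
Jump rope $14.51: athletic equipment → 9% → $1.31
Jigsaw puzzle (1000 pc) $20.47: children's toys → 4.5% → $0.92
Soccer ball $38.76: athletic equipment → 9% → $3.49
Subtotal = $320.60; tax = $22.76; total due = $343.36

$343.36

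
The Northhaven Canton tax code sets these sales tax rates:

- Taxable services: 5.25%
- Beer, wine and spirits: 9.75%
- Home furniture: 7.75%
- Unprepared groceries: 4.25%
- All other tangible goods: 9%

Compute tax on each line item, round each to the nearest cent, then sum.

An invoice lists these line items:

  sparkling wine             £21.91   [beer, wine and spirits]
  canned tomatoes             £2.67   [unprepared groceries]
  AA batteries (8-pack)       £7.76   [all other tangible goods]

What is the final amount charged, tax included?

Sparkling wine £21.91: beer, wine and spirits → 9.75% → £2.14
Canned tomatoes £2.67: unprepared groceries → 4.25% → £0.11
AA batteries (8-pack) £7.76: all other tangible goods → 9% → £0.70
Subtotal = £32.34; tax = £2.95; total due = £35.29

£35.29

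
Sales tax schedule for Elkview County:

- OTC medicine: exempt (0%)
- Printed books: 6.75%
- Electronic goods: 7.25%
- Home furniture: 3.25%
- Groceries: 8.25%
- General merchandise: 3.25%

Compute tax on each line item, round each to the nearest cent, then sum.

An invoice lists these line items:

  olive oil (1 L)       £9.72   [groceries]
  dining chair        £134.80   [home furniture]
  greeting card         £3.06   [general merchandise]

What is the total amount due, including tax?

Olive oil (1 L) £9.72: groceries → 8.25% → £0.80
Dining chair £134.80: home furniture → 3.25% → £4.38
Greeting card £3.06: general merchandise → 3.25% → £0.10
Subtotal = £147.58; tax = £5.28; total due = £152.86

£152.86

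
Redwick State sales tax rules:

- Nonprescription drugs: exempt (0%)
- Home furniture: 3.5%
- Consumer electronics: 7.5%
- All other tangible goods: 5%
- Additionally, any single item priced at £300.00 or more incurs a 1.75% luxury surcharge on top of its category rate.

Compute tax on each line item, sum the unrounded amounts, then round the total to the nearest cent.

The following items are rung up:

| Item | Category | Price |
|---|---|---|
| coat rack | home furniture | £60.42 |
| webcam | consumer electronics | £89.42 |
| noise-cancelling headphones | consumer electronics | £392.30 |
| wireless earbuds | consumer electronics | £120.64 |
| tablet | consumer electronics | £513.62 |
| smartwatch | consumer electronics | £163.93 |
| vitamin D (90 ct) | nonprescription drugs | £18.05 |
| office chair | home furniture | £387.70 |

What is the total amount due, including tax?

Coat rack £60.42: home furniture → 3.5% → £2.1147
Webcam £89.42: consumer electronics → 7.5% → £6.7065
Noise-cancelling headphones £392.30: consumer electronics → 7.5% + 1.75% surcharge = 9.25% → £36.28775
Wireless earbuds £120.64: consumer electronics → 7.5% → £9.048
Tablet £513.62: consumer electronics → 7.5% + 1.75% surcharge = 9.25% → £47.50985
Smartwatch £163.93: consumer electronics → 7.5% → £12.29475
Vitamin D (90 ct) £18.05: nonprescription drugs → 0% → £0.00
Office chair £387.70: home furniture → 3.5% + 1.75% surcharge = 5.25% → £20.35425
Subtotal = £1746.08; unrounded tax = £134.3158 → £134.32; total due = £1880.40

£1880.40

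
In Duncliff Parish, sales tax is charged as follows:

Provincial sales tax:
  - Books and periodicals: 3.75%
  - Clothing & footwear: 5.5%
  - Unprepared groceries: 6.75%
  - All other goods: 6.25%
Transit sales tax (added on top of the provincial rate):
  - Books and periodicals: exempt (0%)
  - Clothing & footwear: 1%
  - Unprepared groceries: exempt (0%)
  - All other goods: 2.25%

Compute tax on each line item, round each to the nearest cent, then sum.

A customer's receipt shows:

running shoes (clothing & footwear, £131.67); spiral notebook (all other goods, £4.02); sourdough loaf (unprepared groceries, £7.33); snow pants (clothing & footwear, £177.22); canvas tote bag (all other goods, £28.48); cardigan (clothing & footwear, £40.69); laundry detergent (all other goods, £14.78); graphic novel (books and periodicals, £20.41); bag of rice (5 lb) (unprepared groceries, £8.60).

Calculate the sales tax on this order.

Running shoes £131.67: clothing & footwear → 5.5% + 1% transit = 6.5% → £8.56
Spiral notebook £4.02: all other goods → 6.25% + 2.25% transit = 8.5% → £0.34
Sourdough loaf £7.33: unprepared groceries → 6.75% + 0% transit = 6.75% → £0.49
Snow pants £177.22: clothing & footwear → 5.5% + 1% transit = 6.5% → £11.52
Canvas tote bag £28.48: all other goods → 6.25% + 2.25% transit = 8.5% → £2.42
Cardigan £40.69: clothing & footwear → 5.5% + 1% transit = 6.5% → £2.64
Laundry detergent £14.78: all other goods → 6.25% + 2.25% transit = 8.5% → £1.26
Graphic novel £20.41: books and periodicals → 3.75% + 0% transit = 3.75% → £0.77
Bag of rice (5 lb) £8.60: unprepared groceries → 6.75% + 0% transit = 6.75% → £0.58
Total tax = £8.56 + £0.34 + £0.49 + £11.52 + £2.42 + £2.64 + £1.26 + £0.77 + £0.58 = £28.58

£28.58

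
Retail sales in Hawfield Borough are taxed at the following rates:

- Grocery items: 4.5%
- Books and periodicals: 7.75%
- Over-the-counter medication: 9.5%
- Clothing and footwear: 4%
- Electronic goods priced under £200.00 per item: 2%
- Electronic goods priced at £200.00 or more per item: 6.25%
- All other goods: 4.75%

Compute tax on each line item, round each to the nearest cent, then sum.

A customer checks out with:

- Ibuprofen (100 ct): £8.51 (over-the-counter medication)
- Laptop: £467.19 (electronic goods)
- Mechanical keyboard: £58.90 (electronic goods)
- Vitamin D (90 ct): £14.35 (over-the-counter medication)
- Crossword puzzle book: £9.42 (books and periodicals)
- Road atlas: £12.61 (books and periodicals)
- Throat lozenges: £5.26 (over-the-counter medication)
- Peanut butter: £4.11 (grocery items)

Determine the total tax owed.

Ibuprofen (100 ct) £8.51: over-the-counter medication → 9.5% → £0.81
Laptop £467.19: electronic goods, £200.00 or more → 6.25% → £29.20
Mechanical keyboard £58.90: electronic goods, under £200.00 → 2% → £1.18
Vitamin D (90 ct) £14.35: over-the-counter medication → 9.5% → £1.36
Crossword puzzle book £9.42: books and periodicals → 7.75% → £0.73
Road atlas £12.61: books and periodicals → 7.75% → £0.98
Throat lozenges £5.26: over-the-counter medication → 9.5% → £0.50
Peanut butter £4.11: grocery items → 4.5% → £0.18
Total tax = £0.81 + £29.20 + £1.18 + £1.36 + £0.73 + £0.98 + £0.50 + £0.18 = £34.94

£34.94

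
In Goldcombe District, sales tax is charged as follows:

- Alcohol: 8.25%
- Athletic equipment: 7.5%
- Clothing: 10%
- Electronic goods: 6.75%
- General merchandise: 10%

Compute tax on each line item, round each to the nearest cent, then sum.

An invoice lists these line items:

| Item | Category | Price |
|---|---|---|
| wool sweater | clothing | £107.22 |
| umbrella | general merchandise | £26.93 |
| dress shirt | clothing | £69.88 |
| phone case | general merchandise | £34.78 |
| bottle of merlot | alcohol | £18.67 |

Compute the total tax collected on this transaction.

£25.42

Wool sweater £107.22: clothing → 10% → £10.72
Umbrella £26.93: general merchandise → 10% → £2.69
Dress shirt £69.88: clothing → 10% → £6.99
Phone case £34.78: general merchandise → 10% → £3.48
Bottle of merlot £18.67: alcohol → 8.25% → £1.54
Total tax = £10.72 + £2.69 + £6.99 + £3.48 + £1.54 = £25.42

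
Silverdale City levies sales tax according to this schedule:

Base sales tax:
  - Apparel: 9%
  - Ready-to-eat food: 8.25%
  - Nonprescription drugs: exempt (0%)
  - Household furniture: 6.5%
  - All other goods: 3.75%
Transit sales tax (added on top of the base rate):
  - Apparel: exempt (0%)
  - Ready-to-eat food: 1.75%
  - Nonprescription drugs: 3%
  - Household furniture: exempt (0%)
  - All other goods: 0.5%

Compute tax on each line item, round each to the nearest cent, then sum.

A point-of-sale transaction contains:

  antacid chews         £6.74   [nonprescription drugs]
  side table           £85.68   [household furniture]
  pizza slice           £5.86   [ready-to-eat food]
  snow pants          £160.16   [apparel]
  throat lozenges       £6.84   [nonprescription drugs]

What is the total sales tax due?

£20.98

Antacid chews £6.74: nonprescription drugs → 0% + 3% transit = 3% → £0.20
Side table £85.68: household furniture → 6.5% + 0% transit = 6.5% → £5.57
Pizza slice £5.86: ready-to-eat food → 8.25% + 1.75% transit = 10% → £0.59
Snow pants £160.16: apparel → 9% + 0% transit = 9% → £14.41
Throat lozenges £6.84: nonprescription drugs → 0% + 3% transit = 3% → £0.21
Total tax = £0.20 + £5.57 + £0.59 + £14.41 + £0.21 = £20.98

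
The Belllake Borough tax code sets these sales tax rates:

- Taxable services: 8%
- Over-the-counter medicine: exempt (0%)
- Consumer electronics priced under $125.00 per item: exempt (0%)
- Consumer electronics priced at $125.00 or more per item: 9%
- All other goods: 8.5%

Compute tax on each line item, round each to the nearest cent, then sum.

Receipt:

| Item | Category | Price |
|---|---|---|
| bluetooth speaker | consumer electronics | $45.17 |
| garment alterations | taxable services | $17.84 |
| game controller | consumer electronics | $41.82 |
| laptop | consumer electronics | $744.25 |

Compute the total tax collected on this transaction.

$68.41

Bluetooth speaker $45.17: consumer electronics, under $125.00 → 0% → $0.00
Garment alterations $17.84: taxable services → 8% → $1.43
Game controller $41.82: consumer electronics, under $125.00 → 0% → $0.00
Laptop $744.25: consumer electronics, $125.00 or more → 9% → $66.98
Total tax = $1.43 + $66.98 = $68.41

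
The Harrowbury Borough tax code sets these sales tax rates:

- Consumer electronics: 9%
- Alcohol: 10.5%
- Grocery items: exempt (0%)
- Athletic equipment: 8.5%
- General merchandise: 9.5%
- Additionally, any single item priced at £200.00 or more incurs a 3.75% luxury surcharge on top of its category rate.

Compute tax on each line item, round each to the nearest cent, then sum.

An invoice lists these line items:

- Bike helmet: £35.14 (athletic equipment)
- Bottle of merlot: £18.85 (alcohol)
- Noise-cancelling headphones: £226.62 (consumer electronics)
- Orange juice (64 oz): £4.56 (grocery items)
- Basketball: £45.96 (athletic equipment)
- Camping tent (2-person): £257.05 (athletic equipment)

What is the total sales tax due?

Bike helmet £35.14: athletic equipment → 8.5% → £2.99
Bottle of merlot £18.85: alcohol → 10.5% → £1.98
Noise-cancelling headphones £226.62: consumer electronics → 9% + 3.75% surcharge = 12.75% → £28.89
Orange juice (64 oz) £4.56: grocery items → 0% → £0.00
Basketball £45.96: athletic equipment → 8.5% → £3.91
Camping tent (2-person) £257.05: athletic equipment → 8.5% + 3.75% surcharge = 12.25% → £31.49
Total tax = £2.99 + £1.98 + £28.89 + £3.91 + £31.49 = £69.26

£69.26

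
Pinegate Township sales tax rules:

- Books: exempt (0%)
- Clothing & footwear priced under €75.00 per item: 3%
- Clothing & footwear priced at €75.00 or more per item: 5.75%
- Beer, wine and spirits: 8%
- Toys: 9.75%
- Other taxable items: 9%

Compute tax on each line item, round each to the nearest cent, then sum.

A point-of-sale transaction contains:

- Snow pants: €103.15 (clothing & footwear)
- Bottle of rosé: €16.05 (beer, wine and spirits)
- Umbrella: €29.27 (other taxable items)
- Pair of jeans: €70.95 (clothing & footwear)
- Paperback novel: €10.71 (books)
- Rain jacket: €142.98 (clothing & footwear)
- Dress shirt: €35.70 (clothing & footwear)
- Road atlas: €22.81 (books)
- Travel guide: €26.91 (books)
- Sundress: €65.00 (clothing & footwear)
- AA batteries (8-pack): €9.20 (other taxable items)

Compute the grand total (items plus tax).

Snow pants €103.15: clothing & footwear, €75.00 or more → 5.75% → €5.93
Bottle of rosé €16.05: beer, wine and spirits → 8% → €1.28
Umbrella €29.27: other taxable items → 9% → €2.63
Pair of jeans €70.95: clothing & footwear, under €75.00 → 3% → €2.13
Paperback novel €10.71: books → 0% → €0.00
Rain jacket €142.98: clothing & footwear, €75.00 or more → 5.75% → €8.22
Dress shirt €35.70: clothing & footwear, under €75.00 → 3% → €1.07
Road atlas €22.81: books → 0% → €0.00
Travel guide €26.91: books → 0% → €0.00
Sundress €65.00: clothing & footwear, under €75.00 → 3% → €1.95
AA batteries (8-pack) €9.20: other taxable items → 9% → €0.83
Subtotal = €532.73; tax = €24.04; total due = €556.77

€556.77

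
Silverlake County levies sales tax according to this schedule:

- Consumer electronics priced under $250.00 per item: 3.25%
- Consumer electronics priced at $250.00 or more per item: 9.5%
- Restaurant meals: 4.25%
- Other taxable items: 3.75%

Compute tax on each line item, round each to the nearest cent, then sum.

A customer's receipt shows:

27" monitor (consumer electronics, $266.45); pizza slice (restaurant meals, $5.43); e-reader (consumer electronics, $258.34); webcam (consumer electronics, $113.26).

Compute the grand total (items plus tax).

$697.24

27" monitor $266.45: consumer electronics, $250.00 or more → 9.5% → $25.31
Pizza slice $5.43: restaurant meals → 4.25% → $0.23
E-reader $258.34: consumer electronics, $250.00 or more → 9.5% → $24.54
Webcam $113.26: consumer electronics, under $250.00 → 3.25% → $3.68
Subtotal = $643.48; tax = $53.76; total due = $697.24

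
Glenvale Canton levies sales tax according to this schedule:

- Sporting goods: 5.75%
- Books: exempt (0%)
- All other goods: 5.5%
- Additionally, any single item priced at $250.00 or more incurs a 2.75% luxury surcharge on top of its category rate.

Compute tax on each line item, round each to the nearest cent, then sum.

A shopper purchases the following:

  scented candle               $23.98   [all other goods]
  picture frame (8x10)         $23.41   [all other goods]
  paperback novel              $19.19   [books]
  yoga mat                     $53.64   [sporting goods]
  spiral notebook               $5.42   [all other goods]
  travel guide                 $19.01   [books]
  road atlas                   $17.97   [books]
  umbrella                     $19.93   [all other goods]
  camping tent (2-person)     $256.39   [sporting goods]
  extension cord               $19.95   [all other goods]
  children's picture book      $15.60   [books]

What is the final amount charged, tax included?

$504.47

Scented candle $23.98: all other goods → 5.5% → $1.32
Picture frame (8x10) $23.41: all other goods → 5.5% → $1.29
Paperback novel $19.19: books → 0% → $0.00
Yoga mat $53.64: sporting goods → 5.75% → $3.08
Spiral notebook $5.42: all other goods → 5.5% → $0.30
Travel guide $19.01: books → 0% → $0.00
Road atlas $17.97: books → 0% → $0.00
Umbrella $19.93: all other goods → 5.5% → $1.10
Camping tent (2-person) $256.39: sporting goods → 5.75% + 2.75% surcharge = 8.5% → $21.79
Extension cord $19.95: all other goods → 5.5% → $1.10
Children's picture book $15.60: books → 0% → $0.00
Subtotal = $474.49; tax = $29.98; total due = $504.47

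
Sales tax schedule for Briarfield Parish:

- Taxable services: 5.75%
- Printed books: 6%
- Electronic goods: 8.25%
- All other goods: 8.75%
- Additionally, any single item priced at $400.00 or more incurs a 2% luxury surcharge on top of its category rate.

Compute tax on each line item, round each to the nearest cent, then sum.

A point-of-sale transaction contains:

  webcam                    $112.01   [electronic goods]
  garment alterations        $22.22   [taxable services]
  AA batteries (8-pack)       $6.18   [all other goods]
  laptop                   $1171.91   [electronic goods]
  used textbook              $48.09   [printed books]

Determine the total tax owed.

Webcam $112.01: electronic goods → 8.25% → $9.24
Garment alterations $22.22: taxable services → 5.75% → $1.28
AA batteries (8-pack) $6.18: all other goods → 8.75% → $0.54
Laptop $1171.91: electronic goods → 8.25% + 2% surcharge = 10.25% → $120.12
Used textbook $48.09: printed books → 6% → $2.89
Total tax = $9.24 + $1.28 + $0.54 + $120.12 + $2.89 = $134.07

$134.07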